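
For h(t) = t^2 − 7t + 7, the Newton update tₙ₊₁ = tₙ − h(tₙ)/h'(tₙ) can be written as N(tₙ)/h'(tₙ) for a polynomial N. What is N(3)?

h'(t) = 2t − 7.
N(t) = t·h'(t) − h(t) = t·(2t − 7) − (t^2 − 7t + 7) = t^2 − 7.
N(3) = 2.

2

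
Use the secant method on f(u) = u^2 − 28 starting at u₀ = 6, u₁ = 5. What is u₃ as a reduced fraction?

598/113

f(6) = 8, f(5) = −3. u₂ = 5 − (−3)·(5 − 6)/((−3) − 8) = 58/11.
f(5) = −3, f(58/11) = −24/121. u₃ = (58/11) − (−24/121)·((58/11) − 5)/((−24/121) − (−3)) = 598/113.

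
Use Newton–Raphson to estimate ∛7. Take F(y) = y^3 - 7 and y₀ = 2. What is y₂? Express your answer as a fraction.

F'(y) = 3y^2.
F(2) = 1, F'(2) = 12, so y₁ = 2 - 1/12 = 23/12.
F(23/12) = 71/1728, F'(23/12) = 529/48, so y₂ = (23/12) - (71/1728)/(529/48) = 18215/9522.

18215/9522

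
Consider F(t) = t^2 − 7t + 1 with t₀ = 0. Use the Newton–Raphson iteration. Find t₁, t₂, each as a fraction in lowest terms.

F'(t) = 2t − 7.
F(0) = 1, F'(0) = −7, so t₁ = 0 − 1/(−7) = 1/7.
F(1/7) = 1/49, F'(1/7) = −47/7, so t₂ = (1/7) − (1/49)/(−47/7) = 48/329.

t₁ = 1/7, t₂ = 48/329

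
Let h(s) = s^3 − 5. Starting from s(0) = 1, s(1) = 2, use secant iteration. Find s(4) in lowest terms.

16480535/9627139

h(1) = −4, h(2) = 3. s(2) = 2 − 3·(2 − 1)/(3 − (−4)) = 11/7.
h(2) = 3, h(11/7) = −384/343. s(3) = (11/7) − (−384/343)·((11/7) − 2)/((−384/343) − 3) = 265/157.
h(11/7) = −384/343, h(265/157) = −739840/3869893. s(4) = (265/157) − (−739840/3869893)·((265/157) − (11/7))/((−739840/3869893) − (−384/343)) = 16480535/9627139.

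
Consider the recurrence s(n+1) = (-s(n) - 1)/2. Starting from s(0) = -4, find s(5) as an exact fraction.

s(1) = (-(-4) - 1)/2 = 3/2.
s(2) = (-(3/2) - 1)/2 = -5/4.
s(3) = (-(-5/4) - 1)/2 = 1/8.
s(4) = (-(1/8) - 1)/2 = -9/16.
s(5) = (-(-9/16) - 1)/2 = -7/32.

-7/32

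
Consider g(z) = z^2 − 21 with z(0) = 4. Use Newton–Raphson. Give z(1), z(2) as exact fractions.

g'(z) = 2z.
g(4) = −5, g'(4) = 8, so z(1) = 4 − (−5)/8 = 37/8.
g(37/8) = 25/64, g'(37/8) = 37/4, so z(2) = (37/8) − (25/64)/(37/4) = 2713/592.

z(1) = 37/8, z(2) = 2713/592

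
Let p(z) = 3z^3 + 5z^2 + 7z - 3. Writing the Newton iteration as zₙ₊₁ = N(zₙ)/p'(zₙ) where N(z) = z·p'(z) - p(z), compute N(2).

p'(z) = 9z^2 + 10z + 7.
N(z) = z·p'(z) - p(z) = z·(9z^2 + 10z + 7) - (3z^3 + 5z^2 + 7z - 3) = 6z^3 + 5z^2 + 3.
N(2) = 71.

71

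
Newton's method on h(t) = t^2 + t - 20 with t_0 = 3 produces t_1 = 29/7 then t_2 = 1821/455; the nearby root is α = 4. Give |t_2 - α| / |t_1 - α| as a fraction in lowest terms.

1/65

t_1 - α = 29/7 - 4 = 1/7, so |t_1 - α| = 1/7.
t_2 - α = 1821/455 - 4 = 1/455, so |t_2 - α| = 1/455.
Ratio = (1/455) / (1/7) = 1/65.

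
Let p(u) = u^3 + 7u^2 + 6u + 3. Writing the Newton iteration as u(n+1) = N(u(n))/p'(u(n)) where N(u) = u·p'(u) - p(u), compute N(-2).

p'(u) = 3u^2 + 14u + 6.
N(u) = u·p'(u) - p(u) = u·(3u^2 + 14u + 6) - (u^3 + 7u^2 + 6u + 3) = 2u^3 + 7u^2 - 3.
N(-2) = 9.

9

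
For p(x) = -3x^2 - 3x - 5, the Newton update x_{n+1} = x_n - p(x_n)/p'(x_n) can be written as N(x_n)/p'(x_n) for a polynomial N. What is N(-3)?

p'(x) = -6x - 3.
N(x) = x·p'(x) - p(x) = x·(-6x - 3) - (-3x^2 - 3x - 5) = -3x^2 + 5.
N(-3) = -22.

-22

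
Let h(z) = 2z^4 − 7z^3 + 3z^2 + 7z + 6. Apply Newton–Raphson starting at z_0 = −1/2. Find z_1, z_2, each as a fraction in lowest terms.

h'(z) = 8z^3 − 21z^2 + 6z + 7.
h(−1/2) = 17/4, h'(−1/2) = −9/4, so z_1 = (−1/2) − (17/4)/(−9/4) = 25/18.
h(25/18) = 133807/13122, h'(25/18) = −10913/2916, so z_2 = (25/18) − (133807/13122)/(−10913/2916) = 269351/65478.

z_1 = 25/18, z_2 = 269351/65478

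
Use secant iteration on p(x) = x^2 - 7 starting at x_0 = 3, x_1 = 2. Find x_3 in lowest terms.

p(3) = 2, p(2) = -3. x_2 = 2 - (-3)·(2 - 3)/((-3) - 2) = 13/5.
p(2) = -3, p(13/5) = -6/25. x_3 = (13/5) - (-6/25)·((13/5) - 2)/((-6/25) - (-3)) = 61/23.

61/23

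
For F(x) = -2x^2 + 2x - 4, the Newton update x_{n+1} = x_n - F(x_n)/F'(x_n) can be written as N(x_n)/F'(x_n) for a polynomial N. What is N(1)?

2

F'(x) = -4x + 2.
N(x) = x·F'(x) - F(x) = x·(-4x + 2) - (-2x^2 + 2x - 4) = -2x^2 + 4.
N(1) = 2.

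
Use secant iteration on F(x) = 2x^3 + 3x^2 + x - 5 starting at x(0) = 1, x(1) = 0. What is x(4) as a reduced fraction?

F(1) = 1, F(0) = -5. x(2) = 0 - (-5)·(0 - 1)/((-5) - 1) = 5/6.
F(0) = -5, F(5/6) = -25/27. x(3) = (5/6) - (-25/27)·((5/6) - 0)/((-25/27) - (-5)) = 45/44.
F(5/6) = -25/27, F(45/44) = 55375/42592. x(4) = (45/44) - (55375/42592)·((45/44) - (5/6))/((55375/42592) - (-25/27)) = 186795/204794.

186795/204794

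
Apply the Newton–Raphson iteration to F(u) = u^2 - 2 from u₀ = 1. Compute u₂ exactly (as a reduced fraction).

17/12

F'(u) = 2u.
F(1) = -1, F'(1) = 2, so u₁ = 1 - (-1)/2 = 3/2.
F(3/2) = 1/4, F'(3/2) = 3, so u₂ = (3/2) - (1/4)/3 = 17/12.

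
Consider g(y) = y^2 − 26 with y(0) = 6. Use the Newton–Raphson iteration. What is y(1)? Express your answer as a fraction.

31/6

g'(y) = 2y.
g(6) = 10, g'(6) = 12, so y(1) = 6 − 10/12 = 31/6.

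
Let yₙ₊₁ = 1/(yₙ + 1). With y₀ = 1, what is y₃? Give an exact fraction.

3/5

y₁ = 1/(1 + 1) = 1/2.
y₂ = 1/(1/2 + 1) = 2/3.
y₃ = 1/(2/3 + 1) = 3/5.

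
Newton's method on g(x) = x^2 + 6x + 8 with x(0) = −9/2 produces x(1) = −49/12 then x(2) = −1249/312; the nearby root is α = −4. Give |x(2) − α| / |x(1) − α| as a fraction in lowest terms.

1/26

x(1) − α = −49/12 − (−4) = −49/12 + 4 = −1/12, so |x(1) − α| = 1/12.
x(2) − α = −1249/312 − (−4) = −1249/312 + 4 = −1/312, so |x(2) − α| = 1/312.
Ratio = (1/312) / (1/12) = 1/26.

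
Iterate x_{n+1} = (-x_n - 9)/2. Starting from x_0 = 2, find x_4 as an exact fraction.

-43/16

x_1 = (-2 - 9)/2 = -11/2.
x_2 = (-(-11/2) - 9)/2 = -7/4.
x_3 = (-(-7/4) - 9)/2 = -29/8.
x_4 = (-(-29/8) - 9)/2 = -43/16.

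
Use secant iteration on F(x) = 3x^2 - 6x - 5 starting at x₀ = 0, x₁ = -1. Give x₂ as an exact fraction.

F(0) = -5, F(-1) = 4. x₂ = (-1) - 4·((-1) - 0)/(4 - (-5)) = -5/9.

-5/9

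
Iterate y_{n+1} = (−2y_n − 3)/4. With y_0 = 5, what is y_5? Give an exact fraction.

y_1 = (−2·5 − 3)/4 = −13/4.
y_2 = (−2·(−13/4) − 3)/4 = 7/8.
y_3 = (−2·(7/8) − 3)/4 = −19/16.
y_4 = (−2·(−19/16) − 3)/4 = −5/32.
y_5 = (−2·(−5/32) − 3)/4 = −43/64.

−43/64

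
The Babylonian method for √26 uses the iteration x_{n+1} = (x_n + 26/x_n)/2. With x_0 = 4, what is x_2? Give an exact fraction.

x_1 = (4 + 26/4)/2 = 21/4.
x_2 = (21/4 + 26/(21/4))/2 = 857/168.

857/168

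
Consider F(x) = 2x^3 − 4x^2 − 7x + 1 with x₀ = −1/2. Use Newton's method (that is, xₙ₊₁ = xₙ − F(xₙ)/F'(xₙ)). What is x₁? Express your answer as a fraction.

5/3

F'(x) = 6x^2 − 8x − 7.
F(−1/2) = 13/4, F'(−1/2) = −3/2, so x₁ = (−1/2) − (13/4)/(−3/2) = 5/3.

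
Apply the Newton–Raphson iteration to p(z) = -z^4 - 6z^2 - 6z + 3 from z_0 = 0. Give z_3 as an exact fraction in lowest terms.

p'(z) = -4z^3 - 12z - 6.
p(0) = 3, p'(0) = -6, so z_1 = 0 - 3/(-6) = 1/2.
p(1/2) = -25/16, p'(1/2) = -25/2, so z_2 = (1/2) - (-25/16)/(-25/2) = 3/8.
p(3/8) = -465/4096, p'(3/8) = -1371/128, so z_3 = (3/8) - (-465/4096)/(-1371/128) = 5329/14624.

5329/14624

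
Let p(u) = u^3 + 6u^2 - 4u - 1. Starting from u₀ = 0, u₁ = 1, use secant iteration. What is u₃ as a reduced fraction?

31/49

p(0) = -1, p(1) = 2. u₂ = 1 - 2·(1 - 0)/(2 - (-1)) = 1/3.
p(1) = 2, p(1/3) = -44/27. u₃ = (1/3) - (-44/27)·((1/3) - 1)/((-44/27) - 2) = 31/49.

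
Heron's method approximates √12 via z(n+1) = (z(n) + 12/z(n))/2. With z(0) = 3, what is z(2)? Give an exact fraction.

z(1) = (3 + 12/3)/2 = 7/2.
z(2) = (7/2 + 12/(7/2))/2 = 97/28.

97/28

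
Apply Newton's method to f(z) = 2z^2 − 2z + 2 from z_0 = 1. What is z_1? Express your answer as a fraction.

0

f'(z) = 4z − 2.
f(1) = 2, f'(1) = 2, so z_1 = 1 − 2/2 = 0.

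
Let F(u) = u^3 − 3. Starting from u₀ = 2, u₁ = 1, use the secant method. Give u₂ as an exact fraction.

F(2) = 5, F(1) = −2. u₂ = 1 − (−2)·(1 − 2)/((−2) − 5) = 9/7.

9/7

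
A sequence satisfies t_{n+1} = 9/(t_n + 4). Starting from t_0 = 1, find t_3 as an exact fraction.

261/161

t_1 = 9/(1 + 4) = 9/5.
t_2 = 9/(9/5 + 4) = 45/29.
t_3 = 9/(45/29 + 4) = 261/161.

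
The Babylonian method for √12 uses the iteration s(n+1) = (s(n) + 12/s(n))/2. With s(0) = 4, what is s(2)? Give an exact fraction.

97/28

s(1) = (4 + 12/4)/2 = 7/2.
s(2) = (7/2 + 12/(7/2))/2 = 97/28.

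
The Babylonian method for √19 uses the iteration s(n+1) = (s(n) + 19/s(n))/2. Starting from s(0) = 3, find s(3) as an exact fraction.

s(1) = (3 + 19/3)/2 = 14/3.
s(2) = (14/3 + 19/(14/3))/2 = 367/84.
s(3) = (367/84 + 19/(367/84))/2 = 268753/61656.

268753/61656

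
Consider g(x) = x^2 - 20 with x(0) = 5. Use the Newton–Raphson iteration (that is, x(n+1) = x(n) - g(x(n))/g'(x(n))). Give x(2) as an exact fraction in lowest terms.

g'(x) = 2x.
g(5) = 5, g'(5) = 10, so x(1) = 5 - 5/10 = 9/2.
g(9/2) = 1/4, g'(9/2) = 9, so x(2) = (9/2) - (1/4)/9 = 161/36.

161/36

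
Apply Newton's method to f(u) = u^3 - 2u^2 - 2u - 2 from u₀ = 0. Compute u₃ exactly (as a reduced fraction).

97/5

f'(u) = 3u^2 - 4u - 2.
f(0) = -2, f'(0) = -2, so u₁ = 0 - (-2)/(-2) = -1.
f(-1) = -3, f'(-1) = 5, so u₂ = (-1) - (-3)/5 = -2/5.
f(-2/5) = -198/125, f'(-2/5) = 2/25, so u₃ = (-2/5) - (-198/125)/(2/25) = 97/5.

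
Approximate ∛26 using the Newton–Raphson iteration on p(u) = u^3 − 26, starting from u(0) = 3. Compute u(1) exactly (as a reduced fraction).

80/27

p'(u) = 3u^2.
p(3) = 1, p'(3) = 27, so u(1) = 3 − 1/27 = 80/27.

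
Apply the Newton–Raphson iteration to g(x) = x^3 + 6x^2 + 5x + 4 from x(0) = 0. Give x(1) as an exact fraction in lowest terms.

−4/5

g'(x) = 3x^2 + 12x + 5.
g(0) = 4, g'(0) = 5, so x(1) = 0 − 4/5 = −4/5.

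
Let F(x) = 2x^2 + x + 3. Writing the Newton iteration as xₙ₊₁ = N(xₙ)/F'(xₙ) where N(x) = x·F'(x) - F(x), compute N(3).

15

F'(x) = 4x + 1.
N(x) = x·F'(x) - F(x) = x·(4x + 1) - (2x^2 + x + 3) = 2x^2 - 3.
N(3) = 15.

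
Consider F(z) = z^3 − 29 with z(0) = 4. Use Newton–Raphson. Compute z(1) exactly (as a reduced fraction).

157/48

F'(z) = 3z^2.
F(4) = 35, F'(4) = 48, so z(1) = 4 − 35/48 = 157/48.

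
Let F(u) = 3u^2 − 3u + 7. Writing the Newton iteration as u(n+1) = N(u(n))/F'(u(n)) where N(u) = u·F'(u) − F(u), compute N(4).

41

F'(u) = 6u − 3.
N(u) = u·F'(u) − F(u) = u·(6u − 3) − (3u^2 − 3u + 7) = 3u^2 − 7.
N(4) = 41.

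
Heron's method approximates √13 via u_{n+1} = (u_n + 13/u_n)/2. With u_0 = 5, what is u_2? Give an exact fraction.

343/95

u_1 = (5 + 13/5)/2 = 19/5.
u_2 = (19/5 + 13/(19/5))/2 = 343/95.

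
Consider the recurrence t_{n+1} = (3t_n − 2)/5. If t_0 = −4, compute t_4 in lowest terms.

t_1 = (3·(−4) − 2)/5 = −14/5.
t_2 = (3·(−14/5) − 2)/5 = −52/25.
t_3 = (3·(−52/25) − 2)/5 = −206/125.
t_4 = (3·(−206/125) − 2)/5 = −868/625.

−868/625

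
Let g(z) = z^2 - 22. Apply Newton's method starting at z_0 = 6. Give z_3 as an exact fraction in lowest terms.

g'(z) = 2z.
g(6) = 14, g'(6) = 12, so z_1 = 6 - 14/12 = 29/6.
g(29/6) = 49/36, g'(29/6) = 29/3, so z_2 = (29/6) - (49/36)/(29/3) = 1633/348.
g(1633/348) = 2401/121104, g'(1633/348) = 1633/174, so z_3 = (1633/348) - (2401/121104)/(1633/174) = 5330977/1136568.

5330977/1136568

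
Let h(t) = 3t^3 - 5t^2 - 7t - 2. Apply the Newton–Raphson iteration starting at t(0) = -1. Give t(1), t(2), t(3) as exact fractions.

t(1) = -3/4, t(2) = -107/178, t(3) = -3130182/6382457

h'(t) = 9t^2 - 10t - 7.
h(-1) = -3, h'(-1) = 12, so t(1) = (-1) - (-3)/12 = -3/4.
h(-3/4) = -53/64, h'(-3/4) = 89/16, so t(2) = (-3/4) - (-53/64)/(89/16) = -107/178.
h(-107/178) = -1412927/5639752, h'(-107/178) = 71713/31684, so t(3) = (-107/178) - (-1412927/5639752)/(71713/31684) = -3130182/6382457.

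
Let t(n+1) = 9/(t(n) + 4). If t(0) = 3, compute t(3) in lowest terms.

333/211

t(1) = 9/(3 + 4) = 9/7.
t(2) = 9/(9/7 + 4) = 63/37.
t(3) = 9/(63/37 + 4) = 333/211.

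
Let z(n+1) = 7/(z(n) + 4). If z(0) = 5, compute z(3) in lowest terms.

301/235

z(1) = 7/(5 + 4) = 7/9.
z(2) = 7/(7/9 + 4) = 63/43.
z(3) = 7/(63/43 + 4) = 301/235.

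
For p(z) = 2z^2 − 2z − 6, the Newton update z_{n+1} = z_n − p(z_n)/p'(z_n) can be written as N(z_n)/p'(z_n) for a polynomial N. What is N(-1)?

8

p'(z) = 4z − 2.
N(z) = z·p'(z) − p(z) = z·(4z − 2) − (2z^2 − 2z − 6) = 2z^2 + 6.
N(-1) = 8.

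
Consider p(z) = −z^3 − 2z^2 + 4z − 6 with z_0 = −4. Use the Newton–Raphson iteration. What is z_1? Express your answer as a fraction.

p'(z) = −3z^2 − 4z + 4.
p(−4) = 10, p'(−4) = −28, so z_1 = (−4) − 10/(−28) = −51/14.

−51/14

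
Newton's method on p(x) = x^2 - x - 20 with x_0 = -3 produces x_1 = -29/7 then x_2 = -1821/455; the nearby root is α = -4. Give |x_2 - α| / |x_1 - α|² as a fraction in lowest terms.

x_1 - α = -29/7 - (-4) = -29/7 + 4 = -1/7, so |x_1 - α| = 1/7.
x_2 - α = -1821/455 - (-4) = -1821/455 + 4 = -1/455, so |x_2 - α| = 1/455.
|x_1 - α|² = 1/49.
Ratio = (1/455) / (1/49) = 7/65.

7/65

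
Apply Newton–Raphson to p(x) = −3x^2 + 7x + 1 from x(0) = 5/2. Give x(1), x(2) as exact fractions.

x(1) = 79/32, x(2) = 19747/8000

p'(x) = −6x + 7.
p(5/2) = −1/4, p'(5/2) = −8, so x(1) = (5/2) − (−1/4)/(−8) = 79/32.
p(79/32) = −3/1024, p'(79/32) = −125/16, so x(2) = (79/32) − (−3/1024)/(−125/16) = 19747/8000.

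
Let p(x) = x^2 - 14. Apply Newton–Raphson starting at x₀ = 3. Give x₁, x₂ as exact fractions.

x₁ = 23/6, x₂ = 1033/276

p'(x) = 2x.
p(3) = -5, p'(3) = 6, so x₁ = 3 - (-5)/6 = 23/6.
p(23/6) = 25/36, p'(23/6) = 23/3, so x₂ = (23/6) - (25/36)/(23/3) = 1033/276.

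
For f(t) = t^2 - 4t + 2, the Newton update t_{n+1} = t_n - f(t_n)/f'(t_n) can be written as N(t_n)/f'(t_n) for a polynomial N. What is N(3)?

f'(t) = 2t - 4.
N(t) = t·f'(t) - f(t) = t·(2t - 4) - (t^2 - 4t + 2) = t^2 - 2.
N(3) = 7.

7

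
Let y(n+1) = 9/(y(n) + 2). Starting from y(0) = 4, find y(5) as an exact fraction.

y(1) = 9/(4 + 2) = 3/2.
y(2) = 9/(3/2 + 2) = 18/7.
y(3) = 9/(18/7 + 2) = 63/32.
y(4) = 9/(63/32 + 2) = 288/127.
y(5) = 9/(288/127 + 2) = 1143/542.

1143/542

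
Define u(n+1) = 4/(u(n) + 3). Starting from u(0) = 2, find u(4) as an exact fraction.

u(1) = 4/(2 + 3) = 4/5.
u(2) = 4/(4/5 + 3) = 20/19.
u(3) = 4/(20/19 + 3) = 76/77.
u(4) = 4/(76/77 + 3) = 308/307.

308/307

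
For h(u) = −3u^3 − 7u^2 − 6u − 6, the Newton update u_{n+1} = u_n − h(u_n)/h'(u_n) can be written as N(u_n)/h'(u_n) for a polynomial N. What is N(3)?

h'(u) = −9u^2 − 14u − 6.
N(u) = u·h'(u) − h(u) = u·(−9u^2 − 14u − 6) − (−3u^3 − 7u^2 − 6u − 6) = −6u^3 − 7u^2 + 6.
N(3) = −219.

−219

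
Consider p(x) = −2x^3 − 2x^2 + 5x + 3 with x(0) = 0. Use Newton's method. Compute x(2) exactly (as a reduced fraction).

−357/655

p'(x) = −6x^2 − 4x + 5.
p(0) = 3, p'(0) = 5, so x(1) = 0 − 3/5 = −3/5.
p(−3/5) = −36/125, p'(−3/5) = 131/25, so x(2) = (−3/5) − (−36/125)/(131/25) = −357/655.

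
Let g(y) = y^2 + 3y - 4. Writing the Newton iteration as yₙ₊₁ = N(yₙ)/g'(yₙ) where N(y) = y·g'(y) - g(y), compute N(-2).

g'(y) = 2y + 3.
N(y) = y·g'(y) - g(y) = y·(2y + 3) - (y^2 + 3y - 4) = y^2 + 4.
N(-2) = 8.

8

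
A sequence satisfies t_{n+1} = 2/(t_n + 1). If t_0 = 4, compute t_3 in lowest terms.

14/17

t_1 = 2/(4 + 1) = 2/5.
t_2 = 2/(2/5 + 1) = 10/7.
t_3 = 2/(10/7 + 1) = 14/17.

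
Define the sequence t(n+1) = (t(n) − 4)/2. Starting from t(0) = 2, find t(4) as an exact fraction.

t(1) = (2 − 4)/2 = −1.
t(2) = ((−1) − 4)/2 = −5/2.
t(3) = ((−5/2) − 4)/2 = −13/4.
t(4) = ((−13/4) − 4)/2 = −29/8.

−29/8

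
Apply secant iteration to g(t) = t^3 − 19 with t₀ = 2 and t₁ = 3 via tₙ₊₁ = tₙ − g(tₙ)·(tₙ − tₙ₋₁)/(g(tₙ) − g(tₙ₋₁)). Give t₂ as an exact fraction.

g(2) = −11, g(3) = 8. t₂ = 3 − 8·(3 − 2)/(8 − (−11)) = 49/19.

49/19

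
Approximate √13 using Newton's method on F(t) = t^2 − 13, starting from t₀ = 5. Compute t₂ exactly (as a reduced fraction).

343/95

F'(t) = 2t.
F(5) = 12, F'(5) = 10, so t₁ = 5 − 12/10 = 19/5.
F(19/5) = 36/25, F'(19/5) = 38/5, so t₂ = (19/5) − (36/25)/(38/5) = 343/95.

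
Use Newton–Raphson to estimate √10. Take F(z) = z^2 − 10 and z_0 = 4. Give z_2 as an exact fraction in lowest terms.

F'(z) = 2z.
F(4) = 6, F'(4) = 8, so z_1 = 4 − 6/8 = 13/4.
F(13/4) = 9/16, F'(13/4) = 13/2, so z_2 = (13/4) − (9/16)/(13/2) = 329/104.

329/104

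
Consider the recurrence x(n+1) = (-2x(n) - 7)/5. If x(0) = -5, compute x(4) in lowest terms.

x(1) = (-2·(-5) - 7)/5 = 3/5.
x(2) = (-2·(3/5) - 7)/5 = -41/25.
x(3) = (-2·(-41/25) - 7)/5 = -93/125.
x(4) = (-2·(-93/125) - 7)/5 = -689/625.

-689/625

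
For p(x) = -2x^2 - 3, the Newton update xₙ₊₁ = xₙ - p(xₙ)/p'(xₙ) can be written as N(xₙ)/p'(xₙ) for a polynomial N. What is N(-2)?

p'(x) = -4x.
N(x) = x·p'(x) - p(x) = x·(-4x) - (-2x^2 - 3) = -2x^2 + 3.
N(-2) = -5.

-5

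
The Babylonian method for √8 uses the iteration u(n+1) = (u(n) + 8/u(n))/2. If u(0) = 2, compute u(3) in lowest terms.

u(1) = (2 + 8/2)/2 = 3.
u(2) = (3 + 8/3)/2 = 17/6.
u(3) = (17/6 + 8/(17/6))/2 = 577/204.

577/204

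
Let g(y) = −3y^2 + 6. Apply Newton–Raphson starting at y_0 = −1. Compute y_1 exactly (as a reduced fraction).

−3/2

g'(y) = −6y.
g(−1) = 3, g'(−1) = 6, so y_1 = (−1) − 3/6 = −3/2.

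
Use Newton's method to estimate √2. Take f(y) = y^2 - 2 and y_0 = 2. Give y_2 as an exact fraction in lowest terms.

f'(y) = 2y.
f(2) = 2, f'(2) = 4, so y_1 = 2 - 2/4 = 3/2.
f(3/2) = 1/4, f'(3/2) = 3, so y_2 = (3/2) - (1/4)/3 = 17/12.

17/12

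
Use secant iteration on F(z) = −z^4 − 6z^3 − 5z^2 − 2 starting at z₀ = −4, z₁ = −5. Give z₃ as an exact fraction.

F(−4) = 46, F(−5) = −2. z₂ = (−5) − (−2)·((−5) − (−4))/((−2) − 46) = −119/24.
F(−5) = −2, F(−119/24) = 681743/331776. z₃ = (−119/24) − (681743/331776)·((−119/24) − (−5))/((681743/331776) − (−2)) = −6698827/1345295.

−6698827/1345295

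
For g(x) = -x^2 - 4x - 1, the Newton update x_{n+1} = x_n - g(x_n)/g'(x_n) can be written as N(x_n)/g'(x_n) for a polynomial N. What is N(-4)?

-15

g'(x) = -2x - 4.
N(x) = x·g'(x) - g(x) = x·(-2x - 4) - (-x^2 - 4x - 1) = -x^2 + 1.
N(-4) = -15.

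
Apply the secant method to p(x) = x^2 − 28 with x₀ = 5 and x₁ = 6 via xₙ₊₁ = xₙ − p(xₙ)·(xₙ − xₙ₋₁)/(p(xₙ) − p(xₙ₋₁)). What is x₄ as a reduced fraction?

p(5) = −3, p(6) = 8. x₂ = 6 − 8·(6 − 5)/(8 − (−3)) = 58/11.
p(6) = 8, p(58/11) = −24/121. x₃ = (58/11) − (−24/121)·((58/11) − 6)/((−24/121) − 8) = 164/31.
p(58/11) = −24/121, p(164/31) = −12/961. x₄ = (164/31) − (−12/961)·((164/31) − (58/11))/((−12/961) − (−24/121)) = 9530/1801.

9530/1801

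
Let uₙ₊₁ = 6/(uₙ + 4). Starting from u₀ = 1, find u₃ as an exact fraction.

u₁ = 6/(1 + 4) = 6/5.
u₂ = 6/(6/5 + 4) = 15/13.
u₃ = 6/(15/13 + 4) = 78/67.

78/67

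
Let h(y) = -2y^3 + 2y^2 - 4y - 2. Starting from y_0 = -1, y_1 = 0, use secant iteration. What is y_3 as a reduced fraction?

-16/37

h(-1) = 6, h(0) = -2. y_2 = 0 - (-2)·(0 - (-1))/((-2) - 6) = -1/4.
h(0) = -2, h(-1/4) = -27/32. y_3 = (-1/4) - (-27/32)·((-1/4) - 0)/((-27/32) - (-2)) = -16/37.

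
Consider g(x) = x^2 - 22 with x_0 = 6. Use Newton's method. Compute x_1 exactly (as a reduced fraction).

g'(x) = 2x.
g(6) = 14, g'(6) = 12, so x_1 = 6 - 14/12 = 29/6.

29/6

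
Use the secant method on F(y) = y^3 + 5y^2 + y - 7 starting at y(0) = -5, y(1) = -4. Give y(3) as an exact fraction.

F(-5) = -12, F(-4) = 5. y(2) = (-4) - 5·((-4) - (-5))/(5 - (-12)) = -73/17.
F(-4) = 5, F(-73/17) = 8460/4913. y(3) = (-73/17) - (8460/4913)·((-73/17) - (-4))/((8460/4913) - 5) = -14329/3221.

-14329/3221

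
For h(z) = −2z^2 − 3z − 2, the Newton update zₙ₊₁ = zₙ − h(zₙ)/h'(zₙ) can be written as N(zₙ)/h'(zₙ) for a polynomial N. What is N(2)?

−6

h'(z) = −4z − 3.
N(z) = z·h'(z) − h(z) = z·(−4z − 3) − (−2z^2 − 3z − 2) = −2z^2 + 2.
N(2) = −6.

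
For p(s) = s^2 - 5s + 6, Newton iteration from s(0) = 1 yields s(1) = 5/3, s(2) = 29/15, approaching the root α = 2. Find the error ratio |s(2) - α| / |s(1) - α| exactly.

1/5

s(1) - α = 5/3 - 2 = -1/3, so |s(1) - α| = 1/3.
s(2) - α = 29/15 - 2 = -1/15, so |s(2) - α| = 1/15.
Ratio = (1/15) / (1/3) = 1/5.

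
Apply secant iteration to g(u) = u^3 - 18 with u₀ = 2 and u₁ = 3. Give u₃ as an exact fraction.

g(2) = -10, g(3) = 9. u₂ = 3 - 9·(3 - 2)/(9 - (-10)) = 48/19.
g(3) = 9, g(48/19) = -12870/6859. u₃ = (48/19) - (-12870/6859)·((48/19) - 3)/((-12870/6859) - 9) = 2402/921.

2402/921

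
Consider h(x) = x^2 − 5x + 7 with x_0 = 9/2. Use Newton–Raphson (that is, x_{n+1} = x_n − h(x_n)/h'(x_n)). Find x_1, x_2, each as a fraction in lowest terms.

h'(x) = 2x − 5.
h(9/2) = 19/4, h'(9/2) = 4, so x_1 = (9/2) − (19/4)/4 = 53/16.
h(53/16) = 361/256, h'(53/16) = 13/8, so x_2 = (53/16) − (361/256)/(13/8) = 1017/416.

x_1 = 53/16, x_2 = 1017/416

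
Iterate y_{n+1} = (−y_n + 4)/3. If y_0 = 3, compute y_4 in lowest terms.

y_1 = (−3 + 4)/3 = 1/3.
y_2 = (−(1/3) + 4)/3 = 11/9.
y_3 = (−(11/9) + 4)/3 = 25/27.
y_4 = (−(25/27) + 4)/3 = 83/81.

83/81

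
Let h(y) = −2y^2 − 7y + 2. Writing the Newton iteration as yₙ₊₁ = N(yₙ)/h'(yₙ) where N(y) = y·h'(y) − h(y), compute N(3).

h'(y) = −4y − 7.
N(y) = y·h'(y) − h(y) = y·(−4y − 7) − (−2y^2 − 7y + 2) = −2y^2 − 2.
N(3) = −20.

−20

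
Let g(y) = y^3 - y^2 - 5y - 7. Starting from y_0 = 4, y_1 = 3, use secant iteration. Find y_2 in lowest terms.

79/25

g(4) = 21, g(3) = -4. y_2 = 3 - (-4)·(3 - 4)/((-4) - 21) = 79/25.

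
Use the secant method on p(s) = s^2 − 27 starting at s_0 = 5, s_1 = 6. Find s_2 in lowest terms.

p(5) = −2, p(6) = 9. s_2 = 6 − 9·(6 − 5)/(9 − (−2)) = 57/11.

57/11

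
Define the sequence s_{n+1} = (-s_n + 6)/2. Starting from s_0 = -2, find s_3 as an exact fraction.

s_1 = (-(-2) + 6)/2 = 4.
s_2 = (-4 + 6)/2 = 1.
s_3 = (-1 + 6)/2 = 5/2.

5/2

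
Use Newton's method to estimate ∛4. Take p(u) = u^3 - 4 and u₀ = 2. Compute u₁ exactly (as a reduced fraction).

5/3

p'(u) = 3u^2.
p(2) = 4, p'(2) = 12, so u₁ = 2 - 4/12 = 5/3.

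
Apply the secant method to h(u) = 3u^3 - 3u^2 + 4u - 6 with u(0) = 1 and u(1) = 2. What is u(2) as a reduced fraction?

9/8

h(1) = -2, h(2) = 14. u(2) = 2 - 14·(2 - 1)/(14 - (-2)) = 9/8.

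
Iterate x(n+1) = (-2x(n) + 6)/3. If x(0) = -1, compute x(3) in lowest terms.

x(1) = (-2·(-1) + 6)/3 = 8/3.
x(2) = (-2·(8/3) + 6)/3 = 2/9.
x(3) = (-2·(2/9) + 6)/3 = 50/27.

50/27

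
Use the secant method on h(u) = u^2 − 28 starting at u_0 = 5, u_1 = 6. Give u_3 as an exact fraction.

164/31

h(5) = −3, h(6) = 8. u_2 = 6 − 8·(6 − 5)/(8 − (−3)) = 58/11.
h(6) = 8, h(58/11) = −24/121. u_3 = (58/11) − (−24/121)·((58/11) − 6)/((−24/121) − 8) = 164/31.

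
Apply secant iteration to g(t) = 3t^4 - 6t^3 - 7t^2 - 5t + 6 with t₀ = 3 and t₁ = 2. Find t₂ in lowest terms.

114/41

g(3) = 9, g(2) = -32. t₂ = 2 - (-32)·(2 - 3)/((-32) - 9) = 114/41.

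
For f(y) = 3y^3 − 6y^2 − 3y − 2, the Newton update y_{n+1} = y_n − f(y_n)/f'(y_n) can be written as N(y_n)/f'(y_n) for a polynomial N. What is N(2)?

26

f'(y) = 9y^2 − 12y − 3.
N(y) = y·f'(y) − f(y) = y·(9y^2 − 12y − 3) − (3y^3 − 6y^2 − 3y − 2) = 6y^3 − 6y^2 + 2.
N(2) = 26.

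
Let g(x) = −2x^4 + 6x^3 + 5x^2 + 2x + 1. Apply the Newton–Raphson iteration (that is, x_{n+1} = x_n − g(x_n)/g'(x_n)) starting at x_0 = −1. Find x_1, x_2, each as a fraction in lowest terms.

x_1 = −7/9, x_2 = −6361/9705

g'(x) = −8x^3 + 18x^2 + 10x + 2.
g(−1) = −4, g'(−1) = 18, so x_1 = (−1) − (−4)/18 = −7/9.
g(−7/9) = −7124/6561, g'(−7/9) = 6470/729, so x_2 = (−7/9) − (−7124/6561)/(6470/729) = −6361/9705.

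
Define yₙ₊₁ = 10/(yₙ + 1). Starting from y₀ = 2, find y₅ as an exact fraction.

y₁ = 10/(2 + 1) = 10/3.
y₂ = 10/(10/3 + 1) = 30/13.
y₃ = 10/(30/13 + 1) = 130/43.
y₄ = 10/(130/43 + 1) = 430/173.
y₅ = 10/(430/173 + 1) = 1730/603.

1730/603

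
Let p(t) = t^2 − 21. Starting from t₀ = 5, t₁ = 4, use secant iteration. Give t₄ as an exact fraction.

14513/3167

p(5) = 4, p(4) = −5. t₂ = 4 − (−5)·(4 − 5)/((−5) − 4) = 41/9.
p(4) = −5, p(41/9) = −20/81. t₃ = (41/9) − (−20/81)·((41/9) − 4)/((−20/81) − (−5)) = 353/77.
p(41/9) = −20/81, p(353/77) = 100/5929. t₄ = (353/77) − (100/5929)·((353/77) − (41/9))/((100/5929) − (−20/81)) = 14513/3167.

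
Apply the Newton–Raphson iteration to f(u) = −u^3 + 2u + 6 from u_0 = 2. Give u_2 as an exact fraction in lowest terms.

f'(u) = −3u^2 + 2.
f(2) = 2, f'(2) = −10, so u_1 = 2 − 2/(−10) = 11/5.
f(11/5) = −31/125, f'(11/5) = −313/25, so u_2 = (11/5) − (−31/125)/(−313/25) = 3412/1565.

3412/1565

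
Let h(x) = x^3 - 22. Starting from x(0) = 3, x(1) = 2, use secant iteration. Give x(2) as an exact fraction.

h(3) = 5, h(2) = -14. x(2) = 2 - (-14)·(2 - 3)/((-14) - 5) = 52/19.

52/19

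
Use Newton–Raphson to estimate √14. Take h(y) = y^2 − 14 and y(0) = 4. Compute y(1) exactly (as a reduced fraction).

h'(y) = 2y.
h(4) = 2, h'(4) = 8, so y(1) = 4 − 2/8 = 15/4.

15/4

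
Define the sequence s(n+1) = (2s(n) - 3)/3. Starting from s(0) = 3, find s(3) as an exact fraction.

-11/9

s(1) = (2·3 - 3)/3 = 1.
s(2) = (2·1 - 3)/3 = -1/3.
s(3) = (2·(-1/3) - 3)/3 = -11/9.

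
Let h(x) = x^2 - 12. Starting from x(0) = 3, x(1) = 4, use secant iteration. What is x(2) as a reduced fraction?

24/7

h(3) = -3, h(4) = 4. x(2) = 4 - 4·(4 - 3)/(4 - (-3)) = 24/7.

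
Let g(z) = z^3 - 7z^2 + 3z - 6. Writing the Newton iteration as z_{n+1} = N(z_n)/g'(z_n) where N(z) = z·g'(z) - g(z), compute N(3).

-3

g'(z) = 3z^2 - 14z + 3.
N(z) = z·g'(z) - g(z) = z·(3z^2 - 14z + 3) - (z^3 - 7z^2 + 3z - 6) = 2z^3 - 7z^2 + 6.
N(3) = -3.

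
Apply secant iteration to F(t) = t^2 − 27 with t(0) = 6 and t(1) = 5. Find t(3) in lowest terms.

291/56

F(6) = 9, F(5) = −2. t(2) = 5 − (−2)·(5 − 6)/((−2) − 9) = 57/11.
F(5) = −2, F(57/11) = −18/121. t(3) = (57/11) − (−18/121)·((57/11) − 5)/((−18/121) − (−2)) = 291/56.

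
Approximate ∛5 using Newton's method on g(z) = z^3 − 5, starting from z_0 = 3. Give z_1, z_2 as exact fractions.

g'(z) = 3z^2.
g(3) = 22, g'(3) = 27, so z_1 = 3 − 22/27 = 59/27.
g(59/27) = 106964/19683, g'(59/27) = 3481/243, so z_2 = (59/27) − (106964/19683)/(3481/243) = 509173/281961.

z_1 = 59/27, z_2 = 509173/281961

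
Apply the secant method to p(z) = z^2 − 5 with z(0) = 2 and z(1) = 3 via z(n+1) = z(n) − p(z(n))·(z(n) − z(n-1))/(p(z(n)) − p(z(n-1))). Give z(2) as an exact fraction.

p(2) = −1, p(3) = 4. z(2) = 3 − 4·(3 − 2)/(4 − (−1)) = 11/5.

11/5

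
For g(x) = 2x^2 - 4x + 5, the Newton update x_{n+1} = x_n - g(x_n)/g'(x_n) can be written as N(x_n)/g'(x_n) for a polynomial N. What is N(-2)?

g'(x) = 4x - 4.
N(x) = x·g'(x) - g(x) = x·(4x - 4) - (2x^2 - 4x + 5) = 2x^2 - 5.
N(-2) = 3.

3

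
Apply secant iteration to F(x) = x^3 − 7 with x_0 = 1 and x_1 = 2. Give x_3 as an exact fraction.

1045/547

F(1) = −6, F(2) = 1. x_2 = 2 − 1·(2 − 1)/(1 − (−6)) = 13/7.
F(2) = 1, F(13/7) = −204/343. x_3 = (13/7) − (−204/343)·((13/7) − 2)/((−204/343) − 1) = 1045/547.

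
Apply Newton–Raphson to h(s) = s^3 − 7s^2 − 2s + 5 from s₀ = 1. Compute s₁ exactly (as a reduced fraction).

10/13

h'(s) = 3s^2 − 14s − 2.
h(1) = −3, h'(1) = −13, so s₁ = 1 − (−3)/(−13) = 10/13.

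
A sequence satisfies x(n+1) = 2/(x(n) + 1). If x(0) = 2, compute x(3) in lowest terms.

x(1) = 2/(2 + 1) = 2/3.
x(2) = 2/(2/3 + 1) = 6/5.
x(3) = 2/(6/5 + 1) = 10/11.

10/11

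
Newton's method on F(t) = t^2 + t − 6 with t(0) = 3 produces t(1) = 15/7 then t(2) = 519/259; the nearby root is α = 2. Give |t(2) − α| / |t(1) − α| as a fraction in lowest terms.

1/37

t(1) − α = 15/7 − 2 = 1/7, so |t(1) − α| = 1/7.
t(2) − α = 519/259 − 2 = 1/259, so |t(2) − α| = 1/259.
Ratio = (1/259) / (1/7) = 1/37.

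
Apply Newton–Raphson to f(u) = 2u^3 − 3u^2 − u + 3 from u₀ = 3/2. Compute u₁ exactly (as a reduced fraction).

15/14

f'(u) = 6u^2 − 6u − 1.
f(3/2) = 3/2, f'(3/2) = 7/2, so u₁ = (3/2) − (3/2)/(7/2) = 15/14.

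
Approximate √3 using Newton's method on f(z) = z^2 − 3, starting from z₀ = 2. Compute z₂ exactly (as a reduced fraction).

f'(z) = 2z.
f(2) = 1, f'(2) = 4, so z₁ = 2 − 1/4 = 7/4.
f(7/4) = 1/16, f'(7/4) = 7/2, so z₂ = (7/4) − (1/16)/(7/2) = 97/56.

97/56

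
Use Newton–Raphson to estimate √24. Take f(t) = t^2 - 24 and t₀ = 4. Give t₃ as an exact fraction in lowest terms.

f'(t) = 2t.
f(4) = -8, f'(4) = 8, so t₁ = 4 - (-8)/8 = 5.
f(5) = 1, f'(5) = 10, so t₂ = 5 - 1/10 = 49/10.
f(49/10) = 1/100, f'(49/10) = 49/5, so t₃ = (49/10) - (1/100)/(49/5) = 4801/980.

4801/980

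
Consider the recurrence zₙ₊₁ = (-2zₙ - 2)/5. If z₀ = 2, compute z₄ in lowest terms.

z₁ = (-2·2 - 2)/5 = -6/5.
z₂ = (-2·(-6/5) - 2)/5 = 2/25.
z₃ = (-2·(2/25) - 2)/5 = -54/125.
z₄ = (-2·(-54/125) - 2)/5 = -142/625.

-142/625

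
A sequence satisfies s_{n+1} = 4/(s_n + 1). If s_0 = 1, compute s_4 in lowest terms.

s_1 = 4/(1 + 1) = 2.
s_2 = 4/(2 + 1) = 4/3.
s_3 = 4/(4/3 + 1) = 12/7.
s_4 = 4/(12/7 + 1) = 28/19.

28/19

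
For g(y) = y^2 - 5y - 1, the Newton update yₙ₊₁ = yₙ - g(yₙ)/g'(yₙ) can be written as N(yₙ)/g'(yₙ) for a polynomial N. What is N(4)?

17

g'(y) = 2y - 5.
N(y) = y·g'(y) - g(y) = y·(2y - 5) - (y^2 - 5y - 1) = y^2 + 1.
N(4) = 17.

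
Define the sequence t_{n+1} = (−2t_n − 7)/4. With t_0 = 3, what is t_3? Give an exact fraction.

−27/16

t_1 = (−2·3 − 7)/4 = −13/4.
t_2 = (−2·(−13/4) − 7)/4 = −1/8.
t_3 = (−2·(−1/8) − 7)/4 = −27/16.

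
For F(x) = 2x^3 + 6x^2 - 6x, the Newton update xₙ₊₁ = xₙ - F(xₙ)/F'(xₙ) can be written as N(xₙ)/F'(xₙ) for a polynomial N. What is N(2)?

F'(x) = 6x^2 + 12x - 6.
N(x) = x·F'(x) - F(x) = x·(6x^2 + 12x - 6) - (2x^3 + 6x^2 - 6x) = 4x^3 + 6x^2.
N(2) = 56.

56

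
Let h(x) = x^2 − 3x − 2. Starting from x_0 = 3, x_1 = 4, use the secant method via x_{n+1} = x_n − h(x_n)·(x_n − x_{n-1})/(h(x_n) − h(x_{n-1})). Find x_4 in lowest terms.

260/73

h(3) = −2, h(4) = 2. x_2 = 4 − 2·(4 − 3)/(2 − (−2)) = 7/2.
h(4) = 2, h(7/2) = −1/4. x_3 = (7/2) − (−1/4)·((7/2) − 4)/((−1/4) − 2) = 32/9.
h(7/2) = −1/4, h(32/9) = −2/81. x_4 = (32/9) − (−2/81)·((32/9) − (7/2))/((−2/81) − (−1/4)) = 260/73.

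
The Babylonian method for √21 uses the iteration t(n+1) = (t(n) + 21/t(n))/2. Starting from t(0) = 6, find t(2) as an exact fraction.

697/152

t(1) = (6 + 21/6)/2 = 19/4.
t(2) = (19/4 + 21/(19/4))/2 = 697/152.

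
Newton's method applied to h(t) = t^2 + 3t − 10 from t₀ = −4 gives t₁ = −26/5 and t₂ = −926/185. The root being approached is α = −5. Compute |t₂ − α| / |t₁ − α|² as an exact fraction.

5/37

t₁ − α = −26/5 − (−5) = −26/5 + 5 = −1/5, so |t₁ − α| = 1/5.
t₂ − α = −926/185 − (−5) = −926/185 + 5 = −1/185, so |t₂ − α| = 1/185.
|t₁ − α|² = 1/25.
Ratio = (1/185) / (1/25) = 5/37.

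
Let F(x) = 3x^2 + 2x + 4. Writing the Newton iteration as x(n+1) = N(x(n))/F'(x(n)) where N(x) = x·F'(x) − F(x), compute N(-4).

44

F'(x) = 6x + 2.
N(x) = x·F'(x) − F(x) = x·(6x + 2) − (3x^2 + 2x + 4) = 3x^2 − 4.
N(-4) = 44.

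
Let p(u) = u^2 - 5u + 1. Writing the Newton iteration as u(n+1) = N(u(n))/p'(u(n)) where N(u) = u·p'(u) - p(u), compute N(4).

15

p'(u) = 2u - 5.
N(u) = u·p'(u) - p(u) = u·(2u - 5) - (u^2 - 5u + 1) = u^2 - 1.
N(4) = 15.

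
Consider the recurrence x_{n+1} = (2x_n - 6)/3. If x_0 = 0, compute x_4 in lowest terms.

x_1 = (2·0 - 6)/3 = -2.
x_2 = (2·(-2) - 6)/3 = -10/3.
x_3 = (2·(-10/3) - 6)/3 = -38/9.
x_4 = (2·(-38/9) - 6)/3 = -130/27.

-130/27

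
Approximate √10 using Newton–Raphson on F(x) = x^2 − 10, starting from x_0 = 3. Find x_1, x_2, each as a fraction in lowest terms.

F'(x) = 2x.
F(3) = −1, F'(3) = 6, so x_1 = 3 − (−1)/6 = 19/6.
F(19/6) = 1/36, F'(19/6) = 19/3, so x_2 = (19/6) − (1/36)/(19/3) = 721/228.

x_1 = 19/6, x_2 = 721/228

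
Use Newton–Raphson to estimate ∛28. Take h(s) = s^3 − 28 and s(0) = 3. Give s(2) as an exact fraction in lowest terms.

h'(s) = 3s^2.
h(3) = −1, h'(3) = 27, so s(1) = 3 − (−1)/27 = 82/27.
h(82/27) = 244/19683, h'(82/27) = 6724/243, so s(2) = (82/27) − (244/19683)/(6724/243) = 413465/136161.

413465/136161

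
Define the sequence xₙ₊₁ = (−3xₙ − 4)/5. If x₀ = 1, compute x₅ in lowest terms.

x₁ = (−3·1 − 4)/5 = −7/5.
x₂ = (−3·(−7/5) − 4)/5 = 1/25.
x₃ = (−3·(1/25) − 4)/5 = −103/125.
x₄ = (−3·(−103/125) − 4)/5 = −191/625.
x₅ = (−3·(−191/625) − 4)/5 = −1927/3125.

−1927/3125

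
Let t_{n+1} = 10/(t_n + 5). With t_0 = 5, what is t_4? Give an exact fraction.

t_1 = 10/(5 + 5) = 1.
t_2 = 10/(1 + 5) = 5/3.
t_3 = 10/(5/3 + 5) = 3/2.
t_4 = 10/(3/2 + 5) = 20/13.

20/13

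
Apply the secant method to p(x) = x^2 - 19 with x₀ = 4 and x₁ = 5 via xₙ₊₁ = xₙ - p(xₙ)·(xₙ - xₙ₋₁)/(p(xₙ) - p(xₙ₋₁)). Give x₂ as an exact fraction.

13/3

p(4) = -3, p(5) = 6. x₂ = 5 - 6·(5 - 4)/(6 - (-3)) = 13/3.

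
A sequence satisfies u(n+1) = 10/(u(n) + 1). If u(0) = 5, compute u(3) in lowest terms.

40/19

u(1) = 10/(5 + 1) = 5/3.
u(2) = 10/(5/3 + 1) = 15/4.
u(3) = 10/(15/4 + 1) = 40/19.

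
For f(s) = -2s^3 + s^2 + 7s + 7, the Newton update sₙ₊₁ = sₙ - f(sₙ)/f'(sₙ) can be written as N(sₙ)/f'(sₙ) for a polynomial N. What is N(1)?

f'(s) = -6s^2 + 2s + 7.
N(s) = s·f'(s) - f(s) = s·(-6s^2 + 2s + 7) - (-2s^3 + s^2 + 7s + 7) = -4s^3 + s^2 - 7.
N(1) = -10.

-10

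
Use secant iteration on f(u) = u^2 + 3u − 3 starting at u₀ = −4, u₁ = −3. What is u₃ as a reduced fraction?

f(−4) = 1, f(−3) = −3. u₂ = (−3) − (−3)·((−3) − (−4))/((−3) − 1) = −15/4.
f(−3) = −3, f(−15/4) = −3/16. u₃ = (−15/4) − (−3/16)·((−15/4) − (−3))/((−3/16) − (−3)) = −19/5.

−19/5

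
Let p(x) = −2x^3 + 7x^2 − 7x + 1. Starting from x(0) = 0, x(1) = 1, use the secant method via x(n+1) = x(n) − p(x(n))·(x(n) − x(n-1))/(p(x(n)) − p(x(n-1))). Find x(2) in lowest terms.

p(0) = 1, p(1) = −1. x(2) = 1 − (−1)·(1 − 0)/((−1) − 1) = 1/2.

1/2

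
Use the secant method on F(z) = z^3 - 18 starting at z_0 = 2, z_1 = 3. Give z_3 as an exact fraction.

2402/921

F(2) = -10, F(3) = 9. z_2 = 3 - 9·(3 - 2)/(9 - (-10)) = 48/19.
F(3) = 9, F(48/19) = -12870/6859. z_3 = (48/19) - (-12870/6859)·((48/19) - 3)/((-12870/6859) - 9) = 2402/921.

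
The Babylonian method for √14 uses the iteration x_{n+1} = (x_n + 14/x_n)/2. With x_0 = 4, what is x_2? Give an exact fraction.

x_1 = (4 + 14/4)/2 = 15/4.
x_2 = (15/4 + 14/(15/4))/2 = 449/120.

449/120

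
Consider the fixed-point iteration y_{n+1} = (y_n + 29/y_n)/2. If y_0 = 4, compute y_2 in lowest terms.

3881/720

y_1 = (4 + 29/4)/2 = 45/8.
y_2 = (45/8 + 29/(45/8))/2 = 3881/720.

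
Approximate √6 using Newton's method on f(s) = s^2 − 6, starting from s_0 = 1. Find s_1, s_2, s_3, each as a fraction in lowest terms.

s_1 = 7/2, s_2 = 73/28, s_3 = 10033/4088

f'(s) = 2s.
f(1) = −5, f'(1) = 2, so s_1 = 1 − (−5)/2 = 7/2.
f(7/2) = 25/4, f'(7/2) = 7, so s_2 = (7/2) − (25/4)/7 = 73/28.
f(73/28) = 625/784, f'(73/28) = 73/14, so s_3 = (73/28) − (625/784)/(73/14) = 10033/4088.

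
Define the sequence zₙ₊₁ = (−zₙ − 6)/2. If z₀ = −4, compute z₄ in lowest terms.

−17/8

z₁ = (−(−4) − 6)/2 = −1.
z₂ = (−(−1) − 6)/2 = −5/2.
z₃ = (−(−5/2) − 6)/2 = −7/4.
z₄ = (−(−7/4) − 6)/2 = −17/8.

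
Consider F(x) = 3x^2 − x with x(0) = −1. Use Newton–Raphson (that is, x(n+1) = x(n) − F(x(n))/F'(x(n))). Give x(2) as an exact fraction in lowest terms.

F'(x) = 6x − 1.
F(−1) = 4, F'(−1) = −7, so x(1) = (−1) − 4/(−7) = −3/7.
F(−3/7) = 48/49, F'(−3/7) = −25/7, so x(2) = (−3/7) − (48/49)/(−25/7) = −27/175.

−27/175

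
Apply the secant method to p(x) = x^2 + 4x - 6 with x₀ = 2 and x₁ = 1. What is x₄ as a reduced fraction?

1103/949

p(2) = 6, p(1) = -1. x₂ = 1 - (-1)·(1 - 2)/((-1) - 6) = 8/7.
p(1) = -1, p(8/7) = -6/49. x₃ = (8/7) - (-6/49)·((8/7) - 1)/((-6/49) - (-1)) = 50/43.
p(8/7) = -6/49, p(50/43) = 6/1849. x₄ = (50/43) - (6/1849)·((50/43) - (8/7))/((6/1849) - (-6/49)) = 1103/949.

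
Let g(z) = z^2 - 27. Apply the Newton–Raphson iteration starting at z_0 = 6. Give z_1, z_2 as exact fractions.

z_1 = 21/4, z_2 = 291/56

g'(z) = 2z.
g(6) = 9, g'(6) = 12, so z_1 = 6 - 9/12 = 21/4.
g(21/4) = 9/16, g'(21/4) = 21/2, so z_2 = (21/4) - (9/16)/(21/2) = 291/56.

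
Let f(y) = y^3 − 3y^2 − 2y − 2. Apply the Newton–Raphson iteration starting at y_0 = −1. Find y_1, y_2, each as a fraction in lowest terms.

y_1 = −3/7, y_2 = 443/385

f'(y) = 3y^2 − 6y − 2.
f(−1) = −4, f'(−1) = 7, so y_1 = (−1) − (−4)/7 = −3/7.
f(−3/7) = −608/343, f'(−3/7) = 55/49, so y_2 = (−3/7) − (−608/343)/(55/49) = 443/385.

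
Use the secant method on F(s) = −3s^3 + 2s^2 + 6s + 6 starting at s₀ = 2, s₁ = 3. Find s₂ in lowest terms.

F(2) = 2, F(3) = −39. s₂ = 3 − (−39)·(3 − 2)/((−39) − 2) = 84/41.

84/41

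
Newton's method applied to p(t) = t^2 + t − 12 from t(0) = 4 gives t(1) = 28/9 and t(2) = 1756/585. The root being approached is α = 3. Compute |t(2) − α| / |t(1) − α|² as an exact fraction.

9/65

t(1) − α = 28/9 − 3 = 1/9, so |t(1) − α| = 1/9.
t(2) − α = 1756/585 − 3 = 1/585, so |t(2) − α| = 1/585.
|t(1) − α|² = 1/81.
Ratio = (1/585) / (1/81) = 9/65.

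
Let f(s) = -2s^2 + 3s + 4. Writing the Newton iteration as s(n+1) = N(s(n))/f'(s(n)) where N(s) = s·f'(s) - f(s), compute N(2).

-12

f'(s) = -4s + 3.
N(s) = s·f'(s) - f(s) = s·(-4s + 3) - (-2s^2 + 3s + 4) = -2s^2 - 4.
N(2) = -12.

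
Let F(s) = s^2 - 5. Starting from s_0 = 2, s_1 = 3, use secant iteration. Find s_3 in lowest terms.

F(2) = -1, F(3) = 4. s_2 = 3 - 4·(3 - 2)/(4 - (-1)) = 11/5.
F(3) = 4, F(11/5) = -4/25. s_3 = (11/5) - (-4/25)·((11/5) - 3)/((-4/25) - 4) = 29/13.

29/13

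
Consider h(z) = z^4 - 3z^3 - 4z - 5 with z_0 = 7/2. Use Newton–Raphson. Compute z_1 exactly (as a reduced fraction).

h'(z) = 4z^3 - 9z^2 - 4.
h(7/2) = 39/16, h'(7/2) = 229/4, so z_1 = (7/2) - (39/16)/(229/4) = 3167/916.

3167/916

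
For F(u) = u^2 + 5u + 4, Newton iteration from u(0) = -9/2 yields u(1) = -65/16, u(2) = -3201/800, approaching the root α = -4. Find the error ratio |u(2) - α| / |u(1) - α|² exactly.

u(1) - α = -65/16 - (-4) = -65/16 + 4 = -1/16, so |u(1) - α| = 1/16.
u(2) - α = -3201/800 - (-4) = -3201/800 + 4 = -1/800, so |u(2) - α| = 1/800.
|u(1) - α|² = 1/256.
Ratio = (1/800) / (1/256) = 8/25.

8/25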